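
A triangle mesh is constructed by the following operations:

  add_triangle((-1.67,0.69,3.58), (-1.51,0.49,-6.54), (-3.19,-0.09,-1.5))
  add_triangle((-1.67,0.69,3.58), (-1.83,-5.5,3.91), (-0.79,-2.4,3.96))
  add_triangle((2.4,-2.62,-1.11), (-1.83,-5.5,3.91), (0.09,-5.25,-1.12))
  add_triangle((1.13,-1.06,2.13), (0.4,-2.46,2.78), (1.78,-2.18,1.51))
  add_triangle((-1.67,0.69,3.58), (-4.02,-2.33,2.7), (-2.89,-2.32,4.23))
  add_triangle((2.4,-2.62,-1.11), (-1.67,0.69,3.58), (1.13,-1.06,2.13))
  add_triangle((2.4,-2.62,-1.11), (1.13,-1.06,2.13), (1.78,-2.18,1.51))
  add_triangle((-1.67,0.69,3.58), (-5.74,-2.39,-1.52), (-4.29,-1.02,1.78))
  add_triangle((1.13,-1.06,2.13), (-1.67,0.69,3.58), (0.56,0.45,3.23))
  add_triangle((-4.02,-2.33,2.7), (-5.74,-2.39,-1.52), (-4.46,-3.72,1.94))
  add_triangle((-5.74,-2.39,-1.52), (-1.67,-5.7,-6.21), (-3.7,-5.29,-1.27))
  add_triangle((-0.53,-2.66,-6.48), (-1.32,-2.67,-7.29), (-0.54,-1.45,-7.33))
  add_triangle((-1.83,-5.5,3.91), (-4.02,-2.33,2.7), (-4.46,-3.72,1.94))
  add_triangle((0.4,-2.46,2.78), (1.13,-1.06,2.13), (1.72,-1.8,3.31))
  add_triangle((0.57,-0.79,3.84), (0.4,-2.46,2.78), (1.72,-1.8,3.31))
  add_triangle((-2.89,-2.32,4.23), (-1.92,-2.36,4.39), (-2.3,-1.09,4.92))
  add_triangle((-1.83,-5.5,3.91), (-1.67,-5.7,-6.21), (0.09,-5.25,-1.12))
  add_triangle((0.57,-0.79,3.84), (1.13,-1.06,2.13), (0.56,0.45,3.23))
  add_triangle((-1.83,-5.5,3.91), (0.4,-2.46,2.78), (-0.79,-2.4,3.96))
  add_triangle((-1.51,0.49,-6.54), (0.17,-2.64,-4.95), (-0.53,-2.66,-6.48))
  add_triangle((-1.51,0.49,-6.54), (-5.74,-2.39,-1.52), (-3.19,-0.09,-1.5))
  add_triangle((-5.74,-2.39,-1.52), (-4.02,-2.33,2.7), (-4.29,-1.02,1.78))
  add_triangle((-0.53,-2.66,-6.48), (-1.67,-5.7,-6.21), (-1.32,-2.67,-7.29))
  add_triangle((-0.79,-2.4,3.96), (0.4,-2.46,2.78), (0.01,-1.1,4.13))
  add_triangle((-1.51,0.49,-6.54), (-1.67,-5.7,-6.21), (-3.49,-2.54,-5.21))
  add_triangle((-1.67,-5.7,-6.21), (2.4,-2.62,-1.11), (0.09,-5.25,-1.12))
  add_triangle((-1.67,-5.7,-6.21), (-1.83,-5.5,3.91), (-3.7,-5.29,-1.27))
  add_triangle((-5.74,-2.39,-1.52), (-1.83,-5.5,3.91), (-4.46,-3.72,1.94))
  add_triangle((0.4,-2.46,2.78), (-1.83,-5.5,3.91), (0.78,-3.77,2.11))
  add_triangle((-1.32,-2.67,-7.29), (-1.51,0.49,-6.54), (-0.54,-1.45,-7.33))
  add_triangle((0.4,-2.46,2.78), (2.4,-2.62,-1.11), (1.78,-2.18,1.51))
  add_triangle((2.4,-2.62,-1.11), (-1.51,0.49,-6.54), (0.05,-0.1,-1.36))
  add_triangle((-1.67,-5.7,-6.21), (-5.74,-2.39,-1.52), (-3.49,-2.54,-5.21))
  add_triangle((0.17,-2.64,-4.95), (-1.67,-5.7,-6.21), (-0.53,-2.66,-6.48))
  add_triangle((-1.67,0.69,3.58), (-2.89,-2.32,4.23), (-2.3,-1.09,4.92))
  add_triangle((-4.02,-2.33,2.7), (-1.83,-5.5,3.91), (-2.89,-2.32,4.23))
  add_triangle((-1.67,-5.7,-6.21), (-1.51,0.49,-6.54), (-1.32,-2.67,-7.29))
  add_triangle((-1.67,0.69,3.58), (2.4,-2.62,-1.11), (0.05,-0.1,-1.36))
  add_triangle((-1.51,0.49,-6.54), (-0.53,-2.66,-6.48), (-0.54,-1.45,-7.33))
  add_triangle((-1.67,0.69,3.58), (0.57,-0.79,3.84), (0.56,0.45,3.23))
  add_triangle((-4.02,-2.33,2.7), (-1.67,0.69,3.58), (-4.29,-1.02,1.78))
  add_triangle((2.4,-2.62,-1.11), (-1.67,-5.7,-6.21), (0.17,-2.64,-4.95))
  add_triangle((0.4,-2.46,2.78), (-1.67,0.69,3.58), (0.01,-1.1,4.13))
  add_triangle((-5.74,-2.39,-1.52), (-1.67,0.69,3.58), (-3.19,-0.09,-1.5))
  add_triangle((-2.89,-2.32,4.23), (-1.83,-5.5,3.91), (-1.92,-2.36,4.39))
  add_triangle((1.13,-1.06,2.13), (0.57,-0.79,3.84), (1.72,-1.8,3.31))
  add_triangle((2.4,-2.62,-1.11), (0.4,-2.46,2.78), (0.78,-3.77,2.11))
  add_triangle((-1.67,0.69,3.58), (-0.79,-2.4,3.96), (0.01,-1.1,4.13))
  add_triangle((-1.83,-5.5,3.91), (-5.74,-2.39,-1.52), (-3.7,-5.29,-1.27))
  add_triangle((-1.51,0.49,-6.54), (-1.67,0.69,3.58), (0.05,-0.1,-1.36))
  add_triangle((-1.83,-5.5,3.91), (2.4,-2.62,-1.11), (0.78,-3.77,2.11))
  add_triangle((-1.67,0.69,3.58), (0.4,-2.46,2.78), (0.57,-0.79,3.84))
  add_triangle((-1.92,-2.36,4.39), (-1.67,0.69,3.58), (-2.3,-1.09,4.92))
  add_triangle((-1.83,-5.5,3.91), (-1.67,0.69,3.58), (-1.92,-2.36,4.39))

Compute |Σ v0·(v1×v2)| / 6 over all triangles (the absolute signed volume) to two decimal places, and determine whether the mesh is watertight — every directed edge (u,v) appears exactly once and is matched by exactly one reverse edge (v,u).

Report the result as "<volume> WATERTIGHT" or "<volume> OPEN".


Per-triangle v0·(v1×v2)/6:
  t1: +3.5209
  t2: +3.9564
  t3: +9.5474
  t4: +0.9192
  t5: +3.6049
  t6: -1.3972
  t7: +0.4133
  t8: +0.9162
  t9: -1.5948
  t10: +4.7501
  t11: +19.2991
  t12: +1.2393
  t13: +5.1781
  t14: -0.0445
  t15: +1.4938
  t16: +1.1882
  t17: +16.2713
  t18: +0.6125
  t19: +2.5094
  t20: +1.3306
  t21: +6.5722
  t22: +4.5901
  t23: +2.8676
  t24: +1.3106
  t25: +14.6151
  t26: +11.1435
  t27: +19.2931
  t28: +6.3146
  t29: +2.5598
  t30: +3.2485
  t31: +1.6075
  t32: +0.4880
  t33: +14.5225
  t34: +2.7193
  t35: +1.1058
  t36: +5.6497
  t37: +3.2685
  t38: -0.6569
  t39: -1.8458
  t40: +1.6438
  t41: +3.6389
  t42: +7.8040
  t43: -1.5420
  t44: +5.6331
  t45: +2.5816
  t46: +0.0939
  t47: +1.4617
  t48: +2.4590
  t49: +17.0786
  t50: -0.1692
  t51: +3.8336
  t52: +2.6717
  t53: +0.1649
  t54: -0.4886
Σ = +219.9525 → |volume| = 219.95

Directed edges: 162 total; 6 unmatched, e.g. (-1.51,0.49,-6.54)→(0.17,-2.64,-4.95) → open.

219.95 OPEN


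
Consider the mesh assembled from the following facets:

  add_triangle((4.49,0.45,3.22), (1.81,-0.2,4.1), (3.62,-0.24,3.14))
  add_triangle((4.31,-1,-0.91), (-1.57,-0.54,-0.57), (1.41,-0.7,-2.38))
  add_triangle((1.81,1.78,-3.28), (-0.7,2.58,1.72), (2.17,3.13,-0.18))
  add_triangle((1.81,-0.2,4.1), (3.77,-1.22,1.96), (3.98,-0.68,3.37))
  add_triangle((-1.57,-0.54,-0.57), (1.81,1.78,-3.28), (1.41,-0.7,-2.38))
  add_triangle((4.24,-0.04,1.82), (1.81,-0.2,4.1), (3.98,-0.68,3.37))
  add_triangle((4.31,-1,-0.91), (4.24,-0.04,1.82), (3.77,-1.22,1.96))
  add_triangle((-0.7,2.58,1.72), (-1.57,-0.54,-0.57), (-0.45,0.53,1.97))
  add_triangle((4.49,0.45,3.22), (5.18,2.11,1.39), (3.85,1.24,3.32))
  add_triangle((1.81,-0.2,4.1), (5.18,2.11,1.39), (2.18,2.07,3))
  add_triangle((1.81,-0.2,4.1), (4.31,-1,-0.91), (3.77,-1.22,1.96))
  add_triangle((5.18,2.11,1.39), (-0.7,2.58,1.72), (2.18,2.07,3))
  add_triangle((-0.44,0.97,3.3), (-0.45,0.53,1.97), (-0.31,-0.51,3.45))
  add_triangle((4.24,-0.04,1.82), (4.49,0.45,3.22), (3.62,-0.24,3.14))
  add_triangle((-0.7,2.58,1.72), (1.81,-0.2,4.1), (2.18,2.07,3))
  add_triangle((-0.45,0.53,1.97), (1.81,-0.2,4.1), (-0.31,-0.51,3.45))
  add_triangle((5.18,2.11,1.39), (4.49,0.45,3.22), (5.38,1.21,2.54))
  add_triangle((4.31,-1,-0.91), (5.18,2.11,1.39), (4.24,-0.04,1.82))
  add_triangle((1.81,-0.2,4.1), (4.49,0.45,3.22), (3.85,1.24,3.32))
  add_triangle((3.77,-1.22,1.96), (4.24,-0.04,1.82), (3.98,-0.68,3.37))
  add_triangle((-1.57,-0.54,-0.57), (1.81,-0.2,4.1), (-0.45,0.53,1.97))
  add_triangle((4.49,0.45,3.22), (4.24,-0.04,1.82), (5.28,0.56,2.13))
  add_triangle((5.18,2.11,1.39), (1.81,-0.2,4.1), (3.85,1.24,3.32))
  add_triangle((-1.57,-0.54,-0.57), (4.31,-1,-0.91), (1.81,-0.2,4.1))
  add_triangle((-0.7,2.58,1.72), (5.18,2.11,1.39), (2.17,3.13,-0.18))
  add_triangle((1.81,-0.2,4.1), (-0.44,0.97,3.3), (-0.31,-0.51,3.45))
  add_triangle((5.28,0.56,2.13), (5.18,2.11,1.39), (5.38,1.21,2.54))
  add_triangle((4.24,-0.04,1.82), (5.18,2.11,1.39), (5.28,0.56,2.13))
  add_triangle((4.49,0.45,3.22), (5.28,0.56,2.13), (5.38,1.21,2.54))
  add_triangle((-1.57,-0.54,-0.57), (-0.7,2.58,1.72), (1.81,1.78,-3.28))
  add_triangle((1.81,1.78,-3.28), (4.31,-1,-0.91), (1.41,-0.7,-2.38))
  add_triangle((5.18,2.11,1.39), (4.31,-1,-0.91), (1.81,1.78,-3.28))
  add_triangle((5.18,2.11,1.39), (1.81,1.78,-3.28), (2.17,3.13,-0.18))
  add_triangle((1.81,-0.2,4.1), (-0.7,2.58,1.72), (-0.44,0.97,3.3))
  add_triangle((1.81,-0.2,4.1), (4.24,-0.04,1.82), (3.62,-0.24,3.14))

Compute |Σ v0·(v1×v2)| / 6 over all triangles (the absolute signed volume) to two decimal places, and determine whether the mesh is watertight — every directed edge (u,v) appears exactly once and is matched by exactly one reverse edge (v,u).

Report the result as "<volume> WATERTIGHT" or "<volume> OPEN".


76.02 OPEN

Per-triangle v0·(v1×v2)/6:
  t1: +1.1087
  t2: +1.1111
  t3: +3.5641
  t4: +0.8915
  t5: +2.0966
  t6: +1.2939
  t7: +2.5418
  t8: +1.2209
  t9: +2.1514
  t10: +5.6425
  t11: -1.5472
  t12: +4.0268
  t13: +0.1611
  t14: +0.7399
  t15: +3.7676
  t16: -1.0924
  t17: +0.4023
  t18: +4.7758
  t19: +1.9505
  t20: +1.2356
  t21: +1.0761
  t22: +0.6045
  t23: -0.8263
  t24: +2.7690
  t25: +5.5851
  t26: +1.8596
  t27: +0.9013
  t28: +0.1511
  t29: +0.8012
  t30: +3.5039
  t31: +4.0668
  t32: +10.8190
  t33: +6.6159
  t34: +2.3251
  t35: -0.2784
Σ = +76.0165 → |volume| = 76.02

Directed edges: 105 total; 3 unmatched, e.g. (-0.45,0.53,1.97)→(-0.7,2.58,1.72) → open.


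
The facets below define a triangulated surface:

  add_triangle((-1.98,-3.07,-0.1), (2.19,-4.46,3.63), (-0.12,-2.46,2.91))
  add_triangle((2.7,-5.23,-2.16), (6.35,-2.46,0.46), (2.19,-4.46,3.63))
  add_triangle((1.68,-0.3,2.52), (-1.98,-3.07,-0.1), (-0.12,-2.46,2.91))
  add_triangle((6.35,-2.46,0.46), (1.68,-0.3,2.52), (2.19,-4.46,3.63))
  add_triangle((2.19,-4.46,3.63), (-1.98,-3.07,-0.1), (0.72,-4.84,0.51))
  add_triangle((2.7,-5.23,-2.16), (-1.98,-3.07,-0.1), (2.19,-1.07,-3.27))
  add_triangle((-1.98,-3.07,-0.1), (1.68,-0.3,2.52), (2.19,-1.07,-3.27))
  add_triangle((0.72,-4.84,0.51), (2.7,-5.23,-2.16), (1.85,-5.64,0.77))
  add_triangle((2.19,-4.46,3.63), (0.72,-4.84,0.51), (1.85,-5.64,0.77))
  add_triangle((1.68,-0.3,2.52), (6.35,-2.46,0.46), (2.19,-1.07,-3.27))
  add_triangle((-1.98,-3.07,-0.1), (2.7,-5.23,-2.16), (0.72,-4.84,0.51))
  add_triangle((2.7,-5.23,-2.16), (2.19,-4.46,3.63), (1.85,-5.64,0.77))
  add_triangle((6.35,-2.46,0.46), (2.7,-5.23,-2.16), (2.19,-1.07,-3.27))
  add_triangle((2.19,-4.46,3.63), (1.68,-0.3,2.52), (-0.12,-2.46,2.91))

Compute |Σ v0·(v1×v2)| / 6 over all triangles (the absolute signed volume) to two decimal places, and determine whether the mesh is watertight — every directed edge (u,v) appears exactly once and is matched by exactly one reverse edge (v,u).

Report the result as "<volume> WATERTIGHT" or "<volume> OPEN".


Per-triangle v0·(v1×v2)/6:
  t1: +4.9185
  t2: +24.3751
  t3: -0.9680
  t4: +10.4559
  t5: +5.6899
  t6: +7.1209
  t7: -6.8292
  t8: +2.4834
  t9: +2.3608
  t10: +0.7106
  t11: +5.9855
  t12: +4.7600
  t13: +14.6299
  t14: +3.2807
Σ = +78.9739 → |volume| = 78.97

Directed edges: 42 total, each appears once with its reverse present → watertight.

78.97 WATERTIGHT


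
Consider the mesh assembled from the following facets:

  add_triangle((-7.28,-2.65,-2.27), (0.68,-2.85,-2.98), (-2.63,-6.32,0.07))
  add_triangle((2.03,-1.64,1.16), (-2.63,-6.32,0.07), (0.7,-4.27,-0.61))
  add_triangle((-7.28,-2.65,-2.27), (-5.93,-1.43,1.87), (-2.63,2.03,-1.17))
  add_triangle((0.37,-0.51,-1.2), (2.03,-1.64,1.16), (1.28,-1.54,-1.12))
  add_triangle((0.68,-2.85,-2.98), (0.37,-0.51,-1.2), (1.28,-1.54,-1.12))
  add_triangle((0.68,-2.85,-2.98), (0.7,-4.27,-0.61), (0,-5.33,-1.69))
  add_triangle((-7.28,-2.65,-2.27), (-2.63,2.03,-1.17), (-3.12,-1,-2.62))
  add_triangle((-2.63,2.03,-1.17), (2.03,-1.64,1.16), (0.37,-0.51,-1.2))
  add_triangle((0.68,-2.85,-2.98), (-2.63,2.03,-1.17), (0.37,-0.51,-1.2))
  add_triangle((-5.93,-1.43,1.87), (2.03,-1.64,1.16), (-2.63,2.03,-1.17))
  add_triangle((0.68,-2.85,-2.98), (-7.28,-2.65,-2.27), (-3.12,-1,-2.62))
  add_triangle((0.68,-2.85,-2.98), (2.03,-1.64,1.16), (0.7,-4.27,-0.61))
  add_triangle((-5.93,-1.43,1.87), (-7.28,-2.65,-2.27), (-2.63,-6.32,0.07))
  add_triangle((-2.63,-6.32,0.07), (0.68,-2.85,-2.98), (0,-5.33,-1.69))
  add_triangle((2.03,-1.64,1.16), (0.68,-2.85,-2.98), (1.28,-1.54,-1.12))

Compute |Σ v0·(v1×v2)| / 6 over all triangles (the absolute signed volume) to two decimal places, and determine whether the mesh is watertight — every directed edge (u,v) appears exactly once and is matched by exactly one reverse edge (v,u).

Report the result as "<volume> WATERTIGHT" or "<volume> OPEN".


92.00 OPEN

Per-triangle v0·(v1×v2)/6:
  t1: +24.1147
  t2: +4.8570
  t3: +13.7896
  t4: +0.1094
  t5: +0.3468
  t6: +1.7405
  t7: +5.9127
  t8: -0.0690
  t9: +1.0679
  t10: +0.5320
  t11: +6.7161
  t12: +3.4358
  t13: +24.9855
  t14: +3.5982
  t15: +0.8645
Σ = +92.0019 → |volume| = 92.00

Directed edges: 45 total; 9 unmatched, e.g. (2.03,-1.64,1.16)→(-2.63,-6.32,0.07) → open.


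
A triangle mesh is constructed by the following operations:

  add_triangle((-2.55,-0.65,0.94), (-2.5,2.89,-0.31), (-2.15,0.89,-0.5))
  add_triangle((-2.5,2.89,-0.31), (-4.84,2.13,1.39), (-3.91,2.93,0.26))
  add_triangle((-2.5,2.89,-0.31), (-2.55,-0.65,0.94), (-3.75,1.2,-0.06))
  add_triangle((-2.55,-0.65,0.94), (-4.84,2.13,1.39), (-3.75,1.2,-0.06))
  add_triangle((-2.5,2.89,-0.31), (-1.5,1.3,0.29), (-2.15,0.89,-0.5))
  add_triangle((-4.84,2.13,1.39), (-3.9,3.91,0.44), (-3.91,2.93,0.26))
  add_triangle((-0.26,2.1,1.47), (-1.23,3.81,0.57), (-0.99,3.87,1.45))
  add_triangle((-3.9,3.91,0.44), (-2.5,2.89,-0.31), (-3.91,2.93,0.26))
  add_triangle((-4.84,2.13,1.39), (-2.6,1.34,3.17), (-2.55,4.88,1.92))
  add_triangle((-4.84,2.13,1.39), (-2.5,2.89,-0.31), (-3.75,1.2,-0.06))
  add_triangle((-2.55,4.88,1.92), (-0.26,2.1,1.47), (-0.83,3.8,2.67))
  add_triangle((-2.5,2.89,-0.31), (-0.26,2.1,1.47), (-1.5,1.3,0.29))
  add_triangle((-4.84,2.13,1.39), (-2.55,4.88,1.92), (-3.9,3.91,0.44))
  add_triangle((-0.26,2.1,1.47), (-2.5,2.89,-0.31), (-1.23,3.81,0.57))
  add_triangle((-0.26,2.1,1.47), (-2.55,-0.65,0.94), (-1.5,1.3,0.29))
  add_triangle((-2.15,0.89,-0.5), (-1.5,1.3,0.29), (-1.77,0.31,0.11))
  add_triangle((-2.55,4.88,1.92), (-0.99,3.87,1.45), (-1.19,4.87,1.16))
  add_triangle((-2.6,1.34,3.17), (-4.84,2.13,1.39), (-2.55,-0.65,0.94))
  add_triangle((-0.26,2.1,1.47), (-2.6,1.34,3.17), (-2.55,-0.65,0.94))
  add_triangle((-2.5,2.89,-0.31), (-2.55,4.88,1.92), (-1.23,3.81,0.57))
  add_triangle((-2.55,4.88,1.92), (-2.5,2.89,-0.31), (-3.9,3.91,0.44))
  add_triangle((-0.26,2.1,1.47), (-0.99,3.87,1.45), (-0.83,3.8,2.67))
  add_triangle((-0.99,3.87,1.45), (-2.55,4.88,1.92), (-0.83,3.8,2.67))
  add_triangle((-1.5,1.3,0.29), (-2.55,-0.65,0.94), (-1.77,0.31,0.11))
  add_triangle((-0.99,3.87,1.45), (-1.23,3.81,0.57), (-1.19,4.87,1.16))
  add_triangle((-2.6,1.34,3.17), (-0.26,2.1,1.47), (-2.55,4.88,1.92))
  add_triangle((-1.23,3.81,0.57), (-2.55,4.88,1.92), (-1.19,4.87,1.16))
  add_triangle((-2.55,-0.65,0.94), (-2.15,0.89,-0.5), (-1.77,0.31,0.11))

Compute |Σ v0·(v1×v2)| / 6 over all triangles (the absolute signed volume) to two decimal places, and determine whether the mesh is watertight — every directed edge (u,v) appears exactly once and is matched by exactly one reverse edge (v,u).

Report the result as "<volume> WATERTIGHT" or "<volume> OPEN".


22.86 WATERTIGHT

Per-triangle v0·(v1×v2)/6:
  t1: +1.1849
  t2: -0.2431
  t3: -1.0338
  t4: +1.7008
  t5: -0.3586
  t6: +0.8636
  t7: +0.0408
  t8: +0.4262
  t9: +7.1582
  t10: +2.0149
  t11: -0.1951
  t12: -0.6285
  t13: +4.1631
  t14: -0.9531
  t15: -1.2246
  t16: -0.2237
  t17: +0.5547
  t18: +3.4971
  t19: -0.8665
  t20: +1.6434
  t21: +1.3011
  t22: +0.1602
  t23: +1.0547
  t24: -0.3028
  t25: -0.1403
  t26: +2.7946
  t27: +0.5558
  t28: -0.0866
Σ = +22.8574 → |volume| = 22.86

Directed edges: 84 total, each appears once with its reverse present → watertight.


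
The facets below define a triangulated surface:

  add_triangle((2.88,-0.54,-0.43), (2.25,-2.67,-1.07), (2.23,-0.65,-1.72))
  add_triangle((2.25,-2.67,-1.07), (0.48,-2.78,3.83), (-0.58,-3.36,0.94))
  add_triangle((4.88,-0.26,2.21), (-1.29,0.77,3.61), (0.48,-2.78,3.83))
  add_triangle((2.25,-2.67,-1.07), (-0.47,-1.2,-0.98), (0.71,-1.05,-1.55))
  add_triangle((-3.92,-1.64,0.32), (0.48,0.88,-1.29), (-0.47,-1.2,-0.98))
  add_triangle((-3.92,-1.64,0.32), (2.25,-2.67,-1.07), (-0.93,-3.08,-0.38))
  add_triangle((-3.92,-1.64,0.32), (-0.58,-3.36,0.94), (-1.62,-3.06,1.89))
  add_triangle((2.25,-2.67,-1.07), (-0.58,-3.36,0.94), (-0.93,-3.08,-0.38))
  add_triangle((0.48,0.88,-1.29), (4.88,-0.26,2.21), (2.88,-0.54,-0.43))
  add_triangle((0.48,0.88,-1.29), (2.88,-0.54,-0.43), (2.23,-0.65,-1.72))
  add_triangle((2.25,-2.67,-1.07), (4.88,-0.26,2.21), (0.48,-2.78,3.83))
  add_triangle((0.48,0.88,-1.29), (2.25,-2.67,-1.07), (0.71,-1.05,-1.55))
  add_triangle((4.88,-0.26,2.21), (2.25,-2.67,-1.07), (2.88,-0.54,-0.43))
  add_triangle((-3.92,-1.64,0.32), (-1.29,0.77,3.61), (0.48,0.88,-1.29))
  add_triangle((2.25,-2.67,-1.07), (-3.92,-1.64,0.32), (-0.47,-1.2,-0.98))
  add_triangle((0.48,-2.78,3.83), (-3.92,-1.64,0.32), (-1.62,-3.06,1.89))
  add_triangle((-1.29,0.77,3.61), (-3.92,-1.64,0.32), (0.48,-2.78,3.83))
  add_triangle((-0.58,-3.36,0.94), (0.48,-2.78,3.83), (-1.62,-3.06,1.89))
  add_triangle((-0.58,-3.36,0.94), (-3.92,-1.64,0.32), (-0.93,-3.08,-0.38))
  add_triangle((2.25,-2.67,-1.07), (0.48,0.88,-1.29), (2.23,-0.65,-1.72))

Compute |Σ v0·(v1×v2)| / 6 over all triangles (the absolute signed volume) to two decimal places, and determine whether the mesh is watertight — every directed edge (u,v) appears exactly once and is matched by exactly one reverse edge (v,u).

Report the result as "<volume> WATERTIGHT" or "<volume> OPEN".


66.35 OPEN

Per-triangle v0·(v1×v2)/6:
  t1: +1.4151
  t2: +5.6103
  t3: +11.4566
  t4: +0.7055
  t5: +1.2718
  t6: +0.4825
  t7: +2.1906
  t8: +2.2903
  t9: +1.7513
  t10: +0.7814
  t11: +12.1728
  t12: +0.7416
  t13: +2.9403
  t14: +2.6254
  t15: +1.8217
  t16: +2.5988
  t17: +10.1360
  t18: +2.4219
  t19: +2.4979
  t20: +0.4363
Σ = +66.3482 → |volume| = 66.35

Directed edges: 60 total; 6 unmatched, e.g. (4.88,-0.26,2.21)→(-1.29,0.77,3.61) → open.


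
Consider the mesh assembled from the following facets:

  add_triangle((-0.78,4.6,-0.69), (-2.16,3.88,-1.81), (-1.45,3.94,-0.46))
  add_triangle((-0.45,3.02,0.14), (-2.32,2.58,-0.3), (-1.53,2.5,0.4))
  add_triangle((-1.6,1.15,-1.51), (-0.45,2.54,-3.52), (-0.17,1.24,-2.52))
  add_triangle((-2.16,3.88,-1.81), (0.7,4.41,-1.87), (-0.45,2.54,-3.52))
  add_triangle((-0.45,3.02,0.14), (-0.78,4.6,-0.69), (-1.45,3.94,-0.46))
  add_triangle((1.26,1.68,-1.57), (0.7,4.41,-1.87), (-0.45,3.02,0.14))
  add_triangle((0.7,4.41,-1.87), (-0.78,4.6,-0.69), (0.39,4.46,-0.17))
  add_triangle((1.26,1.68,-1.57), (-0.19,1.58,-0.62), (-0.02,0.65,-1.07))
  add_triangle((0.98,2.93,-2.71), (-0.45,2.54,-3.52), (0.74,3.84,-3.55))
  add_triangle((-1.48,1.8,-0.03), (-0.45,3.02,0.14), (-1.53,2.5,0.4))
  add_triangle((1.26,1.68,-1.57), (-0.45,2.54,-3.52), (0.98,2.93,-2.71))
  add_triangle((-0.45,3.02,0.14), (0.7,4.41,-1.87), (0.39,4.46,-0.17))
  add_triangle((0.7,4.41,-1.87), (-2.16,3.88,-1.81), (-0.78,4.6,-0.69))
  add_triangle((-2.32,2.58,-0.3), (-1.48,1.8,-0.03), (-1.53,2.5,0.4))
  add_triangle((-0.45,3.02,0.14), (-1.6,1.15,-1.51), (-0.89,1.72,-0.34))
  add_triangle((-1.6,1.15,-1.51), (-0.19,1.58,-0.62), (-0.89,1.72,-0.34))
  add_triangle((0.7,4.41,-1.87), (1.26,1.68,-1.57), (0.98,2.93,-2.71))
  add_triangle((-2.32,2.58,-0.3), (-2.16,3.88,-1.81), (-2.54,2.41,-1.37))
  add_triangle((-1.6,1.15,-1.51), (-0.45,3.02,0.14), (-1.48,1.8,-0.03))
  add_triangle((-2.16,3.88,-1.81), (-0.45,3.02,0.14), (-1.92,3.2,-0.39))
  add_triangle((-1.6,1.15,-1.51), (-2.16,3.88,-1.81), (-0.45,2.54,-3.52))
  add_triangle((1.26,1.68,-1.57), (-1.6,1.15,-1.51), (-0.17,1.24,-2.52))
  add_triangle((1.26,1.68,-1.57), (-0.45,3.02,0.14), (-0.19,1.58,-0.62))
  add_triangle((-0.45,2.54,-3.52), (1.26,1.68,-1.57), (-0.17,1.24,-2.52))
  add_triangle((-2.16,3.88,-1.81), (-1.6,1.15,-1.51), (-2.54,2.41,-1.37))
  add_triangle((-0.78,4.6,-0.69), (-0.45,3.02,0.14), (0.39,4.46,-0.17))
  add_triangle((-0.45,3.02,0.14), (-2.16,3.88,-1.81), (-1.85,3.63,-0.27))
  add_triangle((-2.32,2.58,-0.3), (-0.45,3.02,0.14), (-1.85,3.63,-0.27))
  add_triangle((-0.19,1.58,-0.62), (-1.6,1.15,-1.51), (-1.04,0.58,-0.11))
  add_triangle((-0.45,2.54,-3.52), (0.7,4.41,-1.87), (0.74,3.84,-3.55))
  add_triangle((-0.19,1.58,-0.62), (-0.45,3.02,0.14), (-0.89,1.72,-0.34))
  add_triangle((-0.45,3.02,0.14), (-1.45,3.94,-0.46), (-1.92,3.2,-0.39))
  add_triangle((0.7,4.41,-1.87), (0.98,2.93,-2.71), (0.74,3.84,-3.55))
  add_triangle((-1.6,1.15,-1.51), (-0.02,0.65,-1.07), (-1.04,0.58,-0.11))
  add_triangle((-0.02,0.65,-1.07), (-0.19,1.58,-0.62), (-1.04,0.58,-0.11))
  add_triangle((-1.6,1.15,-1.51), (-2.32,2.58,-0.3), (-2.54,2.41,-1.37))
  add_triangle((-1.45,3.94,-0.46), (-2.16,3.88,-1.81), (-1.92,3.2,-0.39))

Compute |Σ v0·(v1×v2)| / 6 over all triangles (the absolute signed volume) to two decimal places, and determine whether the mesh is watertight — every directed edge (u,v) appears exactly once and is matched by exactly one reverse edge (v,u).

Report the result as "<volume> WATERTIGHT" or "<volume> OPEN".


17.13 OPEN

Per-triangle v0·(v1×v2)/6:
  t1: +0.8870
  t2: +0.5212
  t3: +0.4720
  t4: +4.8810
  t5: +0.3617
  t6: +0.4513
  t7: +1.6159
  t8: -0.2998
  t9: +0.3123
  t10: -0.2394
  t11: +0.4093
  t12: -0.8438
  t13: +2.7547
  t14: +0.0142
  t15: +0.1968
  t16: -0.3194
  t17: +0.7469
  t18: +0.8406
  t19: -0.8719
  t20: -1.0168
  t21: +2.0562
  t22: -0.8045
  t23: -0.4893
  t24: +0.5445
  t25: +0.6019
  t26: +0.4974
  t27: +0.9622
  t28: +0.1505
  t29: +0.3158
  t30: +1.4393
  t31: -0.2307
  t32: +0.2330
  t33: +0.5866
  t34: -0.1008
  t35: -0.2064
  t36: +0.0445
  t37: +0.6536
Σ = +17.1279 → |volume| = 17.13

Directed edges: 111 total; 9 unmatched, e.g. (-0.02,0.65,-1.07)→(1.26,1.68,-1.57) → open.


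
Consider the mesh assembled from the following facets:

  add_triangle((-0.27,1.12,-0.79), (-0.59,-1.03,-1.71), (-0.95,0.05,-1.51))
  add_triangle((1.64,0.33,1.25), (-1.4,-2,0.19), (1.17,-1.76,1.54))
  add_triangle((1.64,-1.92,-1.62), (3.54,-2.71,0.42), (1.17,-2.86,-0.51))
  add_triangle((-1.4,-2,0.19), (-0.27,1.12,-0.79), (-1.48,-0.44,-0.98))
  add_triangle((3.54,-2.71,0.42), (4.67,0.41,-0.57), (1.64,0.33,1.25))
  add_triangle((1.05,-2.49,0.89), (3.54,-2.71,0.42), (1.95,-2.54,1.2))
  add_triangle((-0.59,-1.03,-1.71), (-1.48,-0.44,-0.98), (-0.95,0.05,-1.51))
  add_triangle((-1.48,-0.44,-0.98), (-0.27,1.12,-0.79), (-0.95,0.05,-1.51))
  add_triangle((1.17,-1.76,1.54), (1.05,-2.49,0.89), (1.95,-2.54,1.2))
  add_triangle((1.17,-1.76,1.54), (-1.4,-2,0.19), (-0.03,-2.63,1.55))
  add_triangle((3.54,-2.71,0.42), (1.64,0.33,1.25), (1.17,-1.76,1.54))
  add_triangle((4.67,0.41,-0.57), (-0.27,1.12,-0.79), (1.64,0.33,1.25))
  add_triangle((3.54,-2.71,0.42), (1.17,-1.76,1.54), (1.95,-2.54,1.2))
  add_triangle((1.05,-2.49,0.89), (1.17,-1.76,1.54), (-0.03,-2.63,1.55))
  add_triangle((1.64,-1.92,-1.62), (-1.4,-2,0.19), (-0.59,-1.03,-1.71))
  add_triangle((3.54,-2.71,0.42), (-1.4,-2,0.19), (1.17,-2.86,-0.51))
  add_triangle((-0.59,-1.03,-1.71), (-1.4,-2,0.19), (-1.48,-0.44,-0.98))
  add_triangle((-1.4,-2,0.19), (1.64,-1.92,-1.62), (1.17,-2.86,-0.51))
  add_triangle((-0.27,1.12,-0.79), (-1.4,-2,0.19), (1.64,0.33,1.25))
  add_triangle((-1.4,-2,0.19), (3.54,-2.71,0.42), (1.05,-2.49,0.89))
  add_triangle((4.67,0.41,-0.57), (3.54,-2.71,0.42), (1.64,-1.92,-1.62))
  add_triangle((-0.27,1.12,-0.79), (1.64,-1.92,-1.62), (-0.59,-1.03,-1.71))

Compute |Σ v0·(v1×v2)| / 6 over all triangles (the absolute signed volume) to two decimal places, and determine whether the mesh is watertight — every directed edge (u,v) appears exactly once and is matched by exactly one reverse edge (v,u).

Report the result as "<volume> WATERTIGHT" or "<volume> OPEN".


Per-triangle v0·(v1×v2)/6:
  t1: +0.1958
  t2: +0.3812
  t3: +1.8486
  t4: +0.0919
  t5: +3.5330
  t6: +0.4907
  t7: +0.2939
  t8: +0.2107
  t9: +0.2804
  t10: -0.2123
  t11: +1.8489
  t12: +1.4101
  t13: +0.3718
  t14: +0.5389
  t15: +1.7195
  t16: +1.5886
  t17: +0.7509
  t18: +1.1282
  t19: +0.1291
  t20: +1.0329
  t21: +4.7071
  t22: +1.0008
Σ = +23.3408 → |volume| = 23.34

Directed edges: 66 total; 6 unmatched, e.g. (-1.4,-2,0.19)→(-0.03,-2.63,1.55) → open.

23.34 OPEN


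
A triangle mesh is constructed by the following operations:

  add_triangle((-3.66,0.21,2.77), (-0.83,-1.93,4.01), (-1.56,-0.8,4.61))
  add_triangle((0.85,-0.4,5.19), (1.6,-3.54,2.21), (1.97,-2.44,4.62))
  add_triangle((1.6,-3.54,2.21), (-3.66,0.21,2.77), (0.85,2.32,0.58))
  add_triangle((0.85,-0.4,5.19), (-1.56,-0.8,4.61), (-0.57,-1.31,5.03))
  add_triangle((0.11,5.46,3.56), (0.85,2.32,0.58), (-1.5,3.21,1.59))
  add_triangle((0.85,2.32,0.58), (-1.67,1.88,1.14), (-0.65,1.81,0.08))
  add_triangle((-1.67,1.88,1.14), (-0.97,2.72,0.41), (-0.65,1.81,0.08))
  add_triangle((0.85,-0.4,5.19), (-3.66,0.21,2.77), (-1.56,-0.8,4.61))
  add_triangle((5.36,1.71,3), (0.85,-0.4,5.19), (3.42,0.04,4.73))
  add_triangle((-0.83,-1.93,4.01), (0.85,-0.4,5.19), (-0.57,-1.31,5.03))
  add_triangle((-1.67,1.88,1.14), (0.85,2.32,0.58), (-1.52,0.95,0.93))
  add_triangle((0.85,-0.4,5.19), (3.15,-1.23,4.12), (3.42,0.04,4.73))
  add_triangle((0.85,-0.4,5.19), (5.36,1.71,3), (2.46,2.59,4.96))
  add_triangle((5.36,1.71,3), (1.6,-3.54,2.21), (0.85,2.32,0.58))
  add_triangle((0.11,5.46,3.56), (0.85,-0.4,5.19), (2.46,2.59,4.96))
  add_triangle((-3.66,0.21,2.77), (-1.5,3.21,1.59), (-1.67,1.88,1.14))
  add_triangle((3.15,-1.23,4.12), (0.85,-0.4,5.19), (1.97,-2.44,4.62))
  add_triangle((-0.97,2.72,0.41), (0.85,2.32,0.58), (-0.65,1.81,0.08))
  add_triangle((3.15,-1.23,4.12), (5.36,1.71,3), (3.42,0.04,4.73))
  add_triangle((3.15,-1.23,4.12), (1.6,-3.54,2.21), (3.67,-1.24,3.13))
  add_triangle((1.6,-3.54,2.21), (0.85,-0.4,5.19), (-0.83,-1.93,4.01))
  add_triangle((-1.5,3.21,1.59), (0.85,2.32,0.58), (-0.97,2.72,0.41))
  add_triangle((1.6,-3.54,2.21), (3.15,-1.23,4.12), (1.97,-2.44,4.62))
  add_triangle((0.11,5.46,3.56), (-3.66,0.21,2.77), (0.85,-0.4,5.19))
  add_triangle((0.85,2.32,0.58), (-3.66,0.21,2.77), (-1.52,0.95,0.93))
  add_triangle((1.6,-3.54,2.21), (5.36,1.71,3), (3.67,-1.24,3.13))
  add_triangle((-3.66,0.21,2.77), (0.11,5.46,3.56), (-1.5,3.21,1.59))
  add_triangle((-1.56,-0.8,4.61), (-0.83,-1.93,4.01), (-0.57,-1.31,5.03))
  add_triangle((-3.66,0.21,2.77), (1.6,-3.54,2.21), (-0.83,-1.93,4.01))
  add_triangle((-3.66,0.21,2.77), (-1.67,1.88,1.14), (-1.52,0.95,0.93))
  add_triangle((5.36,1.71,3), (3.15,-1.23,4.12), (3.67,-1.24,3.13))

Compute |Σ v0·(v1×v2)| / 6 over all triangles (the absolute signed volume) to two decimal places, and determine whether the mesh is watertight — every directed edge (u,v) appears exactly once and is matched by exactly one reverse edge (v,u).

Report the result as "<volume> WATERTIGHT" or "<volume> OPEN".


76.66 OPEN

Per-triangle v0·(v1×v2)/6:
  t1: +2.3020
  t2: +1.3049
  t3: -7.5162
  t4: +1.3108
  t5: +1.6956
  t6: -0.6799
  t7: +0.0891
  t8: +2.4304
  t9: +2.7382
  t10: +0.7681
  t11: -0.1477
  t12: +2.9541
  t13: +9.7508
  t14: -2.7831
  t15: +9.3890
  t16: +0.7310
  t17: +3.5042
  t18: +0.1462
  t19: +3.4088
  t20: +2.5442
  t21: +6.0694
  t22: +0.8782
  t23: +3.0245
  t24: +20.2314
  t25: -0.9623
  t26: +1.0621
  t27: +5.4262
  t28: +0.8965
  t29: +2.9865
  t30: +0.1746
  t31: +2.9280
Σ = +76.6559 → |volume| = 76.66

Directed edges: 93 total; 7 unmatched, e.g. (0.11,5.46,3.56)→(0.85,2.32,0.58) → open.


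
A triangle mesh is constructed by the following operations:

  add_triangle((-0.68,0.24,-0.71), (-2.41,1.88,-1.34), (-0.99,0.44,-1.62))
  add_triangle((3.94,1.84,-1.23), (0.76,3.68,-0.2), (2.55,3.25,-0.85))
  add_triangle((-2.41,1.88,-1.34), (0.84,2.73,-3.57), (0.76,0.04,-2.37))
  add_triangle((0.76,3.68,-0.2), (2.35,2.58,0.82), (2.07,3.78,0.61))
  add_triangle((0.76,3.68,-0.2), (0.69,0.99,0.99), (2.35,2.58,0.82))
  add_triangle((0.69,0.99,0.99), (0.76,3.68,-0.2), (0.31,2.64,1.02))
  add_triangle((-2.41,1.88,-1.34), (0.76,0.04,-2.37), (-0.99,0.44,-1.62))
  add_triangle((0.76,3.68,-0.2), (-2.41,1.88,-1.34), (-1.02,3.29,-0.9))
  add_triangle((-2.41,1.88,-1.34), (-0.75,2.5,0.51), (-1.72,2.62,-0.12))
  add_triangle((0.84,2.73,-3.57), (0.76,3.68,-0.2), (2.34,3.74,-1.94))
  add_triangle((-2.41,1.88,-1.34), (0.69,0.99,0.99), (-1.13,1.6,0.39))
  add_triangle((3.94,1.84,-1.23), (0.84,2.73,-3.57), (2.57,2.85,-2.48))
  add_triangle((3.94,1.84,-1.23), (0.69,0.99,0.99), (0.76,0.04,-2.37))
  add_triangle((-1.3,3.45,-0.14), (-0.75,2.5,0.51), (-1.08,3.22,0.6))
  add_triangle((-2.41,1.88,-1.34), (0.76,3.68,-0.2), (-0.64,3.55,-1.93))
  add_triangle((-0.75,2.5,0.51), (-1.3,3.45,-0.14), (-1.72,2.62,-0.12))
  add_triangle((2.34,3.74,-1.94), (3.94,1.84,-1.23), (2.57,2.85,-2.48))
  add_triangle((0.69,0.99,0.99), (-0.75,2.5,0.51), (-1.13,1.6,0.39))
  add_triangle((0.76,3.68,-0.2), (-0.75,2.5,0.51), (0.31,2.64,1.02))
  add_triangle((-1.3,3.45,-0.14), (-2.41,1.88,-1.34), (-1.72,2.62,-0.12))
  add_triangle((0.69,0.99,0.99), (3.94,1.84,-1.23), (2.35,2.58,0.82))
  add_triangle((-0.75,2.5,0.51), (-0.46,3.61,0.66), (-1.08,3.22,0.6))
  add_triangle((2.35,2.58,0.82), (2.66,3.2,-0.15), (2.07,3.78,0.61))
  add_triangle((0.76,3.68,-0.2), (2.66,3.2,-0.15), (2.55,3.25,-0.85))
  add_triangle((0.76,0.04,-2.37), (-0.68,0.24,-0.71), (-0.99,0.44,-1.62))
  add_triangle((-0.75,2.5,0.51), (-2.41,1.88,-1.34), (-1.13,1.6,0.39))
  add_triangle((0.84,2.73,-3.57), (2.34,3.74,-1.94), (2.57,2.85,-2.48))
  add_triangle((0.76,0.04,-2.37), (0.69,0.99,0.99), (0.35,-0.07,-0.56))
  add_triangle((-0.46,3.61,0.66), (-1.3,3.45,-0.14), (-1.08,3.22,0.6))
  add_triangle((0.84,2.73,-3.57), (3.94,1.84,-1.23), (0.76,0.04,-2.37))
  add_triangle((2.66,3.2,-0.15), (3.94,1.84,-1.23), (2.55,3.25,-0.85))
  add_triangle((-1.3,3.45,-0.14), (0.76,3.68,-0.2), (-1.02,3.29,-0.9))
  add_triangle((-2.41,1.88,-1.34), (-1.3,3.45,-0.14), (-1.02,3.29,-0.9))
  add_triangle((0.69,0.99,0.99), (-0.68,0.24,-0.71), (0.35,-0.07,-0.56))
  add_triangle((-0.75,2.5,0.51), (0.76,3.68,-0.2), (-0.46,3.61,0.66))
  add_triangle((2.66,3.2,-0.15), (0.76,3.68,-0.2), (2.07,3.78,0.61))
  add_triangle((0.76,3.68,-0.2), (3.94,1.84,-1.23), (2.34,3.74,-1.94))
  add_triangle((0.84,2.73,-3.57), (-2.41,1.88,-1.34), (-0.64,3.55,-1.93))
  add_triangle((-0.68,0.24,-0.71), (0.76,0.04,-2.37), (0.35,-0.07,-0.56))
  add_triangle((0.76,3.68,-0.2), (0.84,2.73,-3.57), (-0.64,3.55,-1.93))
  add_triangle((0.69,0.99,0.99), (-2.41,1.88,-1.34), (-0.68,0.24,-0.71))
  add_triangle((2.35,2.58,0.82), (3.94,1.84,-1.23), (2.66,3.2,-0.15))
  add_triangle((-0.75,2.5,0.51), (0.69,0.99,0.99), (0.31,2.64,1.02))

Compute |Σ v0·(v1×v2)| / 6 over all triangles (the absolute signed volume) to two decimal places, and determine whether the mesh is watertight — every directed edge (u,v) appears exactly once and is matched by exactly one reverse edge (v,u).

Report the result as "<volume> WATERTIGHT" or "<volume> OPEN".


34.70 OPEN

Per-triangle v0·(v1×v2)/6:
  t1: +0.0805
  t2: -0.1681
  t3: +2.7710
  t4: -0.1495
  t5: +0.8774
  t6: +0.4971
  t7: +0.6446
  t8: +0.0525
  t9: -0.1673
  t10: +2.9956
  t11: -0.4501
  t12: +1.0081
  t13: -0.6859
  t14: -0.0338
  t15: +1.9388
  t16: +0.2561
  t17: +1.6061
  t18: +0.2396
  t19: +0.8105
  t20: +0.5191
  t21: +0.4922
  t22: +0.0184
  t23: +0.6243
  t24: +0.8532
  t25: +0.0120
  t26: +0.5157
  t27: +1.5984
  t28: +0.0994
  t29: +0.3164
  t30: +3.9580
  t31: +0.9894
  t32: +0.9397
  t33: +0.9096
  t34: -0.1310
  t35: -0.1874
  t36: +0.9809
  t37: +2.7057
  t38: +2.8065
  t39: +0.0131
  t40: +3.1760
  t41: -0.1330
  t42: +1.3349
  t43: +0.1638
Σ = +34.6981 → |volume| = 34.70

Directed edges: 129 total; 3 unmatched, e.g. (-0.46,3.61,0.66)→(-1.3,3.45,-0.14) → open.


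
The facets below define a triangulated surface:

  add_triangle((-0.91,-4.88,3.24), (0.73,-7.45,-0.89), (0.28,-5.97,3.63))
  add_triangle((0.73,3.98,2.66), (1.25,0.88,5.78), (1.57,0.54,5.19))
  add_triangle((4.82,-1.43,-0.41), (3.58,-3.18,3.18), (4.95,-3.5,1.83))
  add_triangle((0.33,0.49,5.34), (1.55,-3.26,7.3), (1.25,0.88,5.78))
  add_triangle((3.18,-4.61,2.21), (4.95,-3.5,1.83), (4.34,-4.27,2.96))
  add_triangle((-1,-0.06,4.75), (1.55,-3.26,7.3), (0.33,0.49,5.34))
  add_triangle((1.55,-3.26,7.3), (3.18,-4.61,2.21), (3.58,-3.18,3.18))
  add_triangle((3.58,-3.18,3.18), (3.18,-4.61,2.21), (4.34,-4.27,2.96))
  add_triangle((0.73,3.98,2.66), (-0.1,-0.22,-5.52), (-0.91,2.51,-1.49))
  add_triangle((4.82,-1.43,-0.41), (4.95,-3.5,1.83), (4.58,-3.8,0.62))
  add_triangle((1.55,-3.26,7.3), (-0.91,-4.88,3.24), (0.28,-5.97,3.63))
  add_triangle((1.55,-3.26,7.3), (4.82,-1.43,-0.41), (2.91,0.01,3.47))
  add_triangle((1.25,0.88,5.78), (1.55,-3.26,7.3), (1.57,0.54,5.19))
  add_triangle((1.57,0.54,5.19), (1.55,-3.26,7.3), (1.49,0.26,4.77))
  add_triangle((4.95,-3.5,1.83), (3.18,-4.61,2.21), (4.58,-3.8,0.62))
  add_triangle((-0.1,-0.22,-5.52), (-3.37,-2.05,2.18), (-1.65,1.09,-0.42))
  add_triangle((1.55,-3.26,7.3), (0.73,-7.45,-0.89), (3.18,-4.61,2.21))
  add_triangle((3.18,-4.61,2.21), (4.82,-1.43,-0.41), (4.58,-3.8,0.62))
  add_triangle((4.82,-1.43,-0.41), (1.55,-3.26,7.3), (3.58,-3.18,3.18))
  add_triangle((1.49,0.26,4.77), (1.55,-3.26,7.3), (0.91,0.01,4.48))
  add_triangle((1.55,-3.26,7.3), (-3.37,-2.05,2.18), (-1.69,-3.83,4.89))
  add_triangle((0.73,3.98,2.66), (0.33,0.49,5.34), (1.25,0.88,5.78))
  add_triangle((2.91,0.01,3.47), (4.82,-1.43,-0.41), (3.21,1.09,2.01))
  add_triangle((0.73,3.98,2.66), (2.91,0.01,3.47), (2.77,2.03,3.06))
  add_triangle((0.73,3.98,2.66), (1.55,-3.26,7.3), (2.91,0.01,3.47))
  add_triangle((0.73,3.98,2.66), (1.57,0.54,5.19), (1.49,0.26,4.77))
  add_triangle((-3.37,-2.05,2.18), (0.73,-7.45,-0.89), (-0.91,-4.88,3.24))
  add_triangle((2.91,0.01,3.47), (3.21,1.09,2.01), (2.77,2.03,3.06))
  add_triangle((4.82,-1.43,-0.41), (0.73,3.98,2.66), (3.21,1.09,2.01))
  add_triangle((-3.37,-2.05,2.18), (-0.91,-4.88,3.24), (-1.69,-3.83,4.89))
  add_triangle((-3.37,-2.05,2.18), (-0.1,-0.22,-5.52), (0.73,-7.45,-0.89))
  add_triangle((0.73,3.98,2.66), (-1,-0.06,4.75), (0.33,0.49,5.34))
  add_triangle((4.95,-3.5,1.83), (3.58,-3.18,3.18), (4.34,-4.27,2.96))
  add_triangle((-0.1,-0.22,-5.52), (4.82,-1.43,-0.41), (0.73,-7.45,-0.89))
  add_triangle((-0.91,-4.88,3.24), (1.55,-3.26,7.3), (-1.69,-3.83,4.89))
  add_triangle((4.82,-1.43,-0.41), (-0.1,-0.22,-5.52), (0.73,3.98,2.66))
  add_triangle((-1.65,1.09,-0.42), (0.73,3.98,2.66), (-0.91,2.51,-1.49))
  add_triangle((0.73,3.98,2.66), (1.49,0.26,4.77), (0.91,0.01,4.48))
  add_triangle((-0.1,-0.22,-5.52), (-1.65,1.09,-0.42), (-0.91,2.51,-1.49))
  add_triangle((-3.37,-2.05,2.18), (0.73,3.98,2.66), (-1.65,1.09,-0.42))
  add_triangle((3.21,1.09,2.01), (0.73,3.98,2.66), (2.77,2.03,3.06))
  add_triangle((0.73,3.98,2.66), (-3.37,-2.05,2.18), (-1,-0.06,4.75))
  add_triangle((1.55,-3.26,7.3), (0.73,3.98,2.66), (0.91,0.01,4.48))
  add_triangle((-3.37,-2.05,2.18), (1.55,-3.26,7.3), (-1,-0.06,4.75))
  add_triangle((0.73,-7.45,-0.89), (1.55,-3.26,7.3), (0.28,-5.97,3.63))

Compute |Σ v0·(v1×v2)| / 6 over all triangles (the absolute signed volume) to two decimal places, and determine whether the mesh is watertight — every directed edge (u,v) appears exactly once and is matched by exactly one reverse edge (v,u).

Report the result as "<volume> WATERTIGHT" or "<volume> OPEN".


269.69 OPEN

Per-triangle v0·(v1×v2)/6:
  t1: +6.0384
  t2: +1.5788
  t3: +1.8566
  t4: +3.4646
  t5: +1.6157
  t6: +5.0092
  t7: +7.0003
  t8: +0.8013
  t9: +4.7588
  t10: +2.7670
  t11: +6.4052
  t12: +13.5765
  t13: +1.8918
  t14: +0.2981
  t15: +2.5701
  t16: +6.7004
  t17: +21.8307
  t18: -1.8908
  t19: +4.8060
  t20: -1.2873
  t21: +4.1038
  t22: +2.7926
  t23: +4.4975
  t24: +2.2225
  t25: +13.3508
  t26: +0.1355
  t27: +12.7708
  t28: +1.6541
  t29: +3.2306
  t30: +5.0536
  t31: +24.7242
  t32: +4.0514
  t33: +1.1145
  t34: +31.9593
  t35: +8.1953
  t36: +18.0920
  t37: +2.8429
  t38: -1.5109
  t39: +2.9833
  t40: +6.6373
  t41: +1.3627
  t42: +7.1842
  t43: +0.6634
  t44: +12.2428
  t45: +9.5481
Σ = +269.6937 → |volume| = 269.69

Directed edges: 135 total; 3 unmatched, e.g. (0.73,-7.45,-0.89)→(3.18,-4.61,2.21) → open.


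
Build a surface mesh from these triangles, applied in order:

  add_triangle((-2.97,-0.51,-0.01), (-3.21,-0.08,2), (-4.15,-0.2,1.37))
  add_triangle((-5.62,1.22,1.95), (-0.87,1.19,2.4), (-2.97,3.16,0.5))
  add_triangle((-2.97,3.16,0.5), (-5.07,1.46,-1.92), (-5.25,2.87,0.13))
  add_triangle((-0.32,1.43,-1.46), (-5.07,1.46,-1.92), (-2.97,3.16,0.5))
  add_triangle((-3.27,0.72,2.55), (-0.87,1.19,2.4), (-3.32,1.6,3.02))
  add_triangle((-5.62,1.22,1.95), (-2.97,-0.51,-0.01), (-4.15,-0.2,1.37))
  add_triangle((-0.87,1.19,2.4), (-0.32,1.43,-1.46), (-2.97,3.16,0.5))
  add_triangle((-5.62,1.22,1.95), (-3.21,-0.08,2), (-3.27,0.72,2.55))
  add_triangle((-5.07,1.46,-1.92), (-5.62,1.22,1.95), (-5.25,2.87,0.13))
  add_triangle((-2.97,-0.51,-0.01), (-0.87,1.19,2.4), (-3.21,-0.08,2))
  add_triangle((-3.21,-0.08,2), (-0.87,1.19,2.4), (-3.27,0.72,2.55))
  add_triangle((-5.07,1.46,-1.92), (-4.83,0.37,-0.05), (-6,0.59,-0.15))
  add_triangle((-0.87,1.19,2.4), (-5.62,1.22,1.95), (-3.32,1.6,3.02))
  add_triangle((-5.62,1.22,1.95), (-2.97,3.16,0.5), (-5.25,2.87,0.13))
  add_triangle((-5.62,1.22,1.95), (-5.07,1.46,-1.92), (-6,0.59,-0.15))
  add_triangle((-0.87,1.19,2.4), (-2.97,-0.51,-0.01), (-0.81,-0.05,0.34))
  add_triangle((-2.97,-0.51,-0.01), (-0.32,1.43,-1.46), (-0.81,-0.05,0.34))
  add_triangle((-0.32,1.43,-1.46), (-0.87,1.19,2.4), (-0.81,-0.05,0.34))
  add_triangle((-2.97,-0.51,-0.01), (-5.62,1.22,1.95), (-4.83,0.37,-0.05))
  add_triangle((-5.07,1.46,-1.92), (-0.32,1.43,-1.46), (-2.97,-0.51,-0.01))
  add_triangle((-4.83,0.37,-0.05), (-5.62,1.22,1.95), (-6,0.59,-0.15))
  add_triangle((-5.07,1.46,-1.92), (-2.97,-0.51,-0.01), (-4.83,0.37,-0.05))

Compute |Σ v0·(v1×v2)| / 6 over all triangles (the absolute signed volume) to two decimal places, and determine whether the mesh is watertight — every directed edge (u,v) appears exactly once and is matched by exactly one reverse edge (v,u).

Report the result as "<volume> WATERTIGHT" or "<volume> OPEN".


Per-triangle v0·(v1×v2)/6:
  t1: +0.1874
  t2: +5.4406
  t3: +2.2605
  t4: +4.4441
  t5: +0.5808
  t6: +0.9973
  t7: +1.4135
  t8: +1.0383
  t9: +5.3935
  t10: -0.7727
  t11: +0.4644
  t12: +0.1202
  t13: +0.0237
  t14: +3.1256
  t15: +3.2067
  t16: +0.1213
  t17: -0.3163
  t18: -0.6659
  t19: +1.2054
  t20: +0.2843
  t21: +0.2666
  t22: +1.0908
Σ = +29.9101 → |volume| = 29.91

Directed edges: 66 total; 6 unmatched, e.g. (-3.21,-0.08,2)→(-4.15,-0.2,1.37) → open.

29.91 OPEN


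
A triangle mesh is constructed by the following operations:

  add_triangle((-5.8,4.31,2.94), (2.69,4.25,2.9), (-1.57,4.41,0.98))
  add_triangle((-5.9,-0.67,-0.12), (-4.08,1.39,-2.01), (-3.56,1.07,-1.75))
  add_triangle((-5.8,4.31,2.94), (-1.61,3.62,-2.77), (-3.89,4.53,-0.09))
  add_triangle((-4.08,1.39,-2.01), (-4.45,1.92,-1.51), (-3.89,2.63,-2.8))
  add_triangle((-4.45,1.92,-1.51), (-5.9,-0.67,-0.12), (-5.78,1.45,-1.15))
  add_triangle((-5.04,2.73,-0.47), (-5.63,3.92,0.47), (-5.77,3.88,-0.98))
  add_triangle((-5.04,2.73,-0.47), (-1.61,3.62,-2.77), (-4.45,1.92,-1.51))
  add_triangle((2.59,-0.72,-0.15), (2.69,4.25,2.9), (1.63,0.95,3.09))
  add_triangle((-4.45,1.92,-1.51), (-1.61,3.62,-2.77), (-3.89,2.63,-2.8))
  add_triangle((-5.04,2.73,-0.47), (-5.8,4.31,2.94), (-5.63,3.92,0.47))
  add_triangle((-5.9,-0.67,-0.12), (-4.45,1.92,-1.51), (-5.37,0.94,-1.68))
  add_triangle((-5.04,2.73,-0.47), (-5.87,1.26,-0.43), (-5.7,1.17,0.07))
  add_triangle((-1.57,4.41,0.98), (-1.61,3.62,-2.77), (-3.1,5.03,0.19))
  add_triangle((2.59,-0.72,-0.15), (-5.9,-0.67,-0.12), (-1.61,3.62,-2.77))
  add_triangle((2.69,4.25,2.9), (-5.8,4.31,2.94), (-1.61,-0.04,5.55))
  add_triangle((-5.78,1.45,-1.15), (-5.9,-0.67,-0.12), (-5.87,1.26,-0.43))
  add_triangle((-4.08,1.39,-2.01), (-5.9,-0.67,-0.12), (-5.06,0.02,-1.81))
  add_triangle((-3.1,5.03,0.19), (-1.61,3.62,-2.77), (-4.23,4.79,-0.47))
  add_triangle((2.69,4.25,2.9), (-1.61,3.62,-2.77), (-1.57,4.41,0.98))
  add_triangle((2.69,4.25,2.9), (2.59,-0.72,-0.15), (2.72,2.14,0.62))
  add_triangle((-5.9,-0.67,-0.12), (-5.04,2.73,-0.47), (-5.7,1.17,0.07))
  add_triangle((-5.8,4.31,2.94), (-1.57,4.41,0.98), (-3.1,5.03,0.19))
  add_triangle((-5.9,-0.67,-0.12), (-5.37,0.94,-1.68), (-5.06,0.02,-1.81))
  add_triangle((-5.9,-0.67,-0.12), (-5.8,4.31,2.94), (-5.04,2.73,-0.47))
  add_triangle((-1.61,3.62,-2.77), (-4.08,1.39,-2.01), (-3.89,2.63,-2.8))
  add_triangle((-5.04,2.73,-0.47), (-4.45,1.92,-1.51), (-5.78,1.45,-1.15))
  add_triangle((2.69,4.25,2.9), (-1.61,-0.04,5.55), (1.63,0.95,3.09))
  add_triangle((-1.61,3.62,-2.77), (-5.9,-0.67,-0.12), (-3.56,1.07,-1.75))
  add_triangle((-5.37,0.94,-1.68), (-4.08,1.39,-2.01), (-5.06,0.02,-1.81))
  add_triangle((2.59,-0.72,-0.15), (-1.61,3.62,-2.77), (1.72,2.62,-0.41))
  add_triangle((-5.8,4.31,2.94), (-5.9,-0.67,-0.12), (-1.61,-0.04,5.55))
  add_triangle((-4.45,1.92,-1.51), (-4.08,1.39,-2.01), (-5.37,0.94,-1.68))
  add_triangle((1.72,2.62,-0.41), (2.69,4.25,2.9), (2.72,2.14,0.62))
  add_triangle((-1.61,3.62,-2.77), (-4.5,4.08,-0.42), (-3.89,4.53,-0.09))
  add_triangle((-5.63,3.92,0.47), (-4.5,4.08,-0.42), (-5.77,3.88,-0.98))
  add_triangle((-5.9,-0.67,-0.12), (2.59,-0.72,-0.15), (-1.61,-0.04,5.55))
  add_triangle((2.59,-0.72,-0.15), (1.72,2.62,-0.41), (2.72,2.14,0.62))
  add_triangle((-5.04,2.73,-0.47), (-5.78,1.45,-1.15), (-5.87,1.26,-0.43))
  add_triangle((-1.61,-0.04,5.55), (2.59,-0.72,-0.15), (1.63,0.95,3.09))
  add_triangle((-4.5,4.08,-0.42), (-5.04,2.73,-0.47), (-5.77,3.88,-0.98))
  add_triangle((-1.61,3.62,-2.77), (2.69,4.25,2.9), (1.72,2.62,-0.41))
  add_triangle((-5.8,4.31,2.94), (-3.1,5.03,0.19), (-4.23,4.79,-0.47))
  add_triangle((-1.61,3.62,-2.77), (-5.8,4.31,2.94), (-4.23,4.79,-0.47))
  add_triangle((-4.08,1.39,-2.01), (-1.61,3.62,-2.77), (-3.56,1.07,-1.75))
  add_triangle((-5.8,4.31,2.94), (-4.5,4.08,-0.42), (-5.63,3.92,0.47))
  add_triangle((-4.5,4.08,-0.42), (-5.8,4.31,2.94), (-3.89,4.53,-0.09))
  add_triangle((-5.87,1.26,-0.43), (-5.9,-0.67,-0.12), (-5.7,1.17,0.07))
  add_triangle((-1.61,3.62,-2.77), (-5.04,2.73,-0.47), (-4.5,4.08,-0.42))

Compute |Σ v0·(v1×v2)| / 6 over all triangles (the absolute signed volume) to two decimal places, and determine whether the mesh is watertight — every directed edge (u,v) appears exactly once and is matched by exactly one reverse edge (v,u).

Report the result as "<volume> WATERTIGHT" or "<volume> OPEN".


Per-triangle v0·(v1×v2)/6:
  t1: +12.2546
  t2: +0.2637
  t3: -0.8524
  t4: +0.8480
  t5: +0.4779
  t6: +0.9538
  t7: +3.6068
  t8: +5.0191
  t9: +1.6417
  t10: +1.5685
  t11: +1.5829
  t12: +0.7809
  t13: +3.2207
  t14: +3.4875
  t15: +33.6915
  t16: +1.3126
  t17: -1.9843
  t18: +3.4529
  t19: +10.5806
  t20: +2.1428
  t21: -1.2605
  t22: +4.8163
  t23: +1.6831
  t24: +11.7256
  t25: -0.0916
  t26: +1.2944
  t27: +6.8048
  t28: -2.3051
  t29: +0.7057
  t30: +3.4042
  t31: +26.8469
  t32: +0.6779
  t33: +2.0890
  t34: +2.4132
  t35: +1.4012
  t36: +5.5387
  t37: +1.4279
  t38: +1.1510
  t39: +3.9753
  t40: -0.6095
  t41: +6.3023
  t42: +4.6908
  t43: -0.4162
  t44: +0.1840
  t45: +2.3845
  t46: +2.8133
  t47: +0.9073
  t48: +3.6138
Σ = +176.2183 → |volume| = 176.22

Directed edges: 144 total, each appears once with its reverse present → watertight.

176.22 WATERTIGHT
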